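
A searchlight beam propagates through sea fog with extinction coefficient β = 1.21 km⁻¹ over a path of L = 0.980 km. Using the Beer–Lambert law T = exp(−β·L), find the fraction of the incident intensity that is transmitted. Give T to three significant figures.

0.306

τ = β·L = 1.21 × 0.980 = 1.1858.
T = exp(−1.1858) = 0.3055.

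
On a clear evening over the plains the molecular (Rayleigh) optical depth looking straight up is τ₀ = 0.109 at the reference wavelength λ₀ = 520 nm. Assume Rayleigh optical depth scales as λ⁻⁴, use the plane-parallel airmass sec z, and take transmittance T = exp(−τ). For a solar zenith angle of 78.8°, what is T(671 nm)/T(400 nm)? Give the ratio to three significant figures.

4.06

Airmass: sec 78.8° = 5.1484.
τ(671 nm) = 0.109 × (520/671)⁴ × 5.1484 = 0.109 × 0.3607 × 5.1484 = 0.2024.
τ(400 nm) = 0.109 × (520/400)⁴ × 5.1484 = 0.109 × 2.8561 × 5.1484 = 1.6028.
T(671)/T(400) = exp(τ_B − τ_A) = exp(1.4004) = 4.0567.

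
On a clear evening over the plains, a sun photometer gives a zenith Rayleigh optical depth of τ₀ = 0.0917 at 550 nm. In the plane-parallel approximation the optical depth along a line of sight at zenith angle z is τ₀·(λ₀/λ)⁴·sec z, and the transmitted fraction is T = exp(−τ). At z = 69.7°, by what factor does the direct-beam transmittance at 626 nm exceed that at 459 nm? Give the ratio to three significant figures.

Airmass: sec 69.7° = 2.8824.
τ(626 nm) = 0.0917 × (550/626)⁴ × 2.8824 = 0.0917 × 0.5959 × 2.8824 = 0.1575.
τ(459 nm) = 0.0917 × (550/459)⁴ × 2.8824 = 0.0917 × 2.0616 × 2.8824 = 0.5449.
T(626)/T(459) = exp(τ_B − τ_A) = exp(0.3874) = 1.4732.

1.47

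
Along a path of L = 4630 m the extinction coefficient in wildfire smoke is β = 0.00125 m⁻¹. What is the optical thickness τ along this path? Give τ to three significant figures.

τ = β·L = 0.00125 × 4630 = 5.7875.

5.79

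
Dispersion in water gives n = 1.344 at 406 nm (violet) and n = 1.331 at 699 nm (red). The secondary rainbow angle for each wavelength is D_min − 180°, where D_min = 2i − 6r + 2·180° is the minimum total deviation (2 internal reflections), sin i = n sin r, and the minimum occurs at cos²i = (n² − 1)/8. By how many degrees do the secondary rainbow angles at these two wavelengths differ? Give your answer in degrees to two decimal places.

3.37°

At 406 nm (n = 1.344): cos²i = 0.10079 → i = 71.490°, r = 44.874°, D_min = 233.733°, rainbow angle = 53.733°.
At 699 nm (n = 1.331): cos²i = 0.09645 → i = 71.907°, r = 45.575°, D_min = 230.365°, rainbow angle = 50.365°.
Angular width = |53.733° − 50.365°| = 3.368°.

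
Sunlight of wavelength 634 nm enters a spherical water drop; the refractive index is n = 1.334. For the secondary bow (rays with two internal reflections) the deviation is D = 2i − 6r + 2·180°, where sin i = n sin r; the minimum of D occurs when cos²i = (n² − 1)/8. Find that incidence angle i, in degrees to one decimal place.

71.8°

cos²i = (1.334² − 1)/8 = (1.77956 − 1)/8 = 0.09744.
cos i = 0.31216, so i = 71.810°.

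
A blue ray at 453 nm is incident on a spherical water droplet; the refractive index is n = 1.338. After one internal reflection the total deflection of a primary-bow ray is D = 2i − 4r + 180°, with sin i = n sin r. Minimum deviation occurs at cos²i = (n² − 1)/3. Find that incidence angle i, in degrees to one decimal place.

59.1°

cos²i = (1.338² − 1)/3 = (1.79024 − 1)/3 = 0.26341.
cos i = 0.51324, so i = 59.120°.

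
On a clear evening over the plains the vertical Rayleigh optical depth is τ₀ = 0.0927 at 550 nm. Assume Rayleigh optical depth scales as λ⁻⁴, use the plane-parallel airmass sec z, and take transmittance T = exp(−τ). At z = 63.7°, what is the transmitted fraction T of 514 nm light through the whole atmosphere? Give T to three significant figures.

0.760

sec 63.7° = 2.2570.
τ = 0.0927 × (550/514)⁴ × 2.2570 = 0.0927 × 1.3110 × 2.2570 = 0.2743.
T = exp(−0.2743) = 0.7601.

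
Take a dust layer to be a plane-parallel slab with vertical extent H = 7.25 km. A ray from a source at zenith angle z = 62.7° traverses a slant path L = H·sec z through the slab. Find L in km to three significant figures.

sec z = 1/cos 62.7° = 2.1803.
L = 7.25 × 2.1803 = 15.807 km.

15.8 km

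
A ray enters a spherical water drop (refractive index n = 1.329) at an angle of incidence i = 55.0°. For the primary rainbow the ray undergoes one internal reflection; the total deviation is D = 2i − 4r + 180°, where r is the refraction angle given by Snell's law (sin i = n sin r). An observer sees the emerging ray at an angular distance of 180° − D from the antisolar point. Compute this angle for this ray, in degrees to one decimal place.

42.2°

sin r = sin 55.0° / 1.329 = 0.8192/1.329 = 0.6164; r = 38.05°.
D = 2·55.0° − 4·38.05° + 180° = 110.00° − 152.21° + 180° = 137.79°.
Angle from antisolar point = 180° − D = 42.21°.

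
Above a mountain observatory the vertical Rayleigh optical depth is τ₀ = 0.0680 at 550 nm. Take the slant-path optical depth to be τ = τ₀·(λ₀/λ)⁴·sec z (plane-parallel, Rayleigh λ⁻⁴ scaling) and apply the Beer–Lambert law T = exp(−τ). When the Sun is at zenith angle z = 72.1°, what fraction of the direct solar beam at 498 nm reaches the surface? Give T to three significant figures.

0.720

sec 72.1° = 3.2535.
τ = 0.0680 × (550/498)⁴ × 3.2535 = 0.0680 × 1.4878 × 3.2535 = 0.3292.
T = exp(−0.3292) = 0.7195.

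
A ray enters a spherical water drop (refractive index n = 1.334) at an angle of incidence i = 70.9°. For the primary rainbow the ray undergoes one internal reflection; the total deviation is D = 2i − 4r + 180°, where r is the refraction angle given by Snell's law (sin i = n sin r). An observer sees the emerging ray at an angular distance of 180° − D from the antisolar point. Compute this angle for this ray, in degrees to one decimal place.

sin r = sin 70.9° / 1.334 = 0.9449/1.334 = 0.7084; r = 45.10°.
D = 2·70.9° − 4·45.10° + 180° = 141.80° − 180.41° + 180° = 141.39°.
Angle from antisolar point = 180° − D = 38.61°.

38.6°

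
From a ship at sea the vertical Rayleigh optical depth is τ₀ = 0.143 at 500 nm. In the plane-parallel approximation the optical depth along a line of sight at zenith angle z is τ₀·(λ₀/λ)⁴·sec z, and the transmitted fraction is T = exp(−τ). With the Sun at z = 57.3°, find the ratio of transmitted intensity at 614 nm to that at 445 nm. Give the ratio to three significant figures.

Airmass: sec 57.3° = 1.8510.
τ(614 nm) = 0.143 × (500/614)⁴ × 1.8510 = 0.143 × 0.4398 × 1.8510 = 0.1164.
τ(445 nm) = 0.143 × (500/445)⁴ × 1.8510 = 0.143 × 1.5938 × 1.8510 = 0.4219.
T(614)/T(445) = exp(τ_B − τ_A) = exp(0.3055) = 1.3573.

1.36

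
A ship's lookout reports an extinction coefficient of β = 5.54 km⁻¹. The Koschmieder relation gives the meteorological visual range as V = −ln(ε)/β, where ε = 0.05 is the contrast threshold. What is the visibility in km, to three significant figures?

0.541 km

V = −ln(0.05) / 5.54 = 2.996 / 5.54 = 0.5407 km.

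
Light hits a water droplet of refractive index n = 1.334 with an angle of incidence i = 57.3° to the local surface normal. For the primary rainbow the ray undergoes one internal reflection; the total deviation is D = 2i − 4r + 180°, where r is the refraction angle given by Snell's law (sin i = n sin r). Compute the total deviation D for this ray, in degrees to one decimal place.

sin r = sin 57.3° / 1.334 = 0.8415/1.334 = 0.6308; r = 39.11°.
D = 2·57.3° − 4·39.11° + 180° = 114.60° − 156.44° + 180° = 138.16°.

138.2°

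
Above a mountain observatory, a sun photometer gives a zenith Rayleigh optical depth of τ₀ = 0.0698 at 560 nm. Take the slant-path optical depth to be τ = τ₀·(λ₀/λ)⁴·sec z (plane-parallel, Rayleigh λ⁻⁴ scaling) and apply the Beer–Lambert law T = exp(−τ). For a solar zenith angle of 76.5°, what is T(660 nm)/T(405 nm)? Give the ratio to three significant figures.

2.55

Airmass: sec 76.5° = 4.2837.
τ(660 nm) = 0.0698 × (560/660)⁴ × 4.2837 = 0.0698 × 0.5183 × 4.2837 = 0.1550.
τ(405 nm) = 0.0698 × (560/405)⁴ × 4.2837 = 0.0698 × 3.6554 × 4.2837 = 1.0930.
T(660)/T(405) = exp(τ_B − τ_A) = exp(0.9380) = 2.5548.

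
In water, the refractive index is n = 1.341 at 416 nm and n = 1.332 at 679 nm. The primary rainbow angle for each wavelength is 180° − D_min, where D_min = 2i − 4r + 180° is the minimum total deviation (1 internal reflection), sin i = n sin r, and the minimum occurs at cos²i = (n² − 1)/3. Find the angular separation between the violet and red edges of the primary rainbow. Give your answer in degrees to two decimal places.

At 416 nm (n = 1.341): cos²i = 0.26609 → i = 58.946°, r = 39.705°, D_min = 139.071°, rainbow angle = 40.929°.
At 679 nm (n = 1.332): cos²i = 0.25807 → i = 59.469°, r = 40.290°, D_min = 137.776°, rainbow angle = 42.224°.
Angular width = |40.929° − 42.224°| = 1.295°.

1.29°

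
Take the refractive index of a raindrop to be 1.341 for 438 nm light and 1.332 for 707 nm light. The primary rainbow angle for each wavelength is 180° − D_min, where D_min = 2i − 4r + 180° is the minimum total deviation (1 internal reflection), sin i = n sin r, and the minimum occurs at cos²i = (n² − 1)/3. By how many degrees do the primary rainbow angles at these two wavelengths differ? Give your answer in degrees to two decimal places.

1.29°

At 438 nm (n = 1.341): cos²i = 0.26609 → i = 58.946°, r = 39.705°, D_min = 139.071°, rainbow angle = 40.929°.
At 707 nm (n = 1.332): cos²i = 0.25807 → i = 59.469°, r = 40.290°, D_min = 137.776°, rainbow angle = 42.224°.
Angular width = |40.929° − 42.224°| = 1.295°.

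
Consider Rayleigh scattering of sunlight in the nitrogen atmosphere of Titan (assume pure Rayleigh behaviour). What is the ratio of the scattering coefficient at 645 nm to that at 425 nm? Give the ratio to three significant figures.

Rayleigh scattering ∝ λ⁻⁴, so the ratio of coefficients is the inverse fourth power of the wavelength ratio.
σ(645)/σ(425) = (425/645)⁴ = (0.6589)⁴ = 0.1885.

0.189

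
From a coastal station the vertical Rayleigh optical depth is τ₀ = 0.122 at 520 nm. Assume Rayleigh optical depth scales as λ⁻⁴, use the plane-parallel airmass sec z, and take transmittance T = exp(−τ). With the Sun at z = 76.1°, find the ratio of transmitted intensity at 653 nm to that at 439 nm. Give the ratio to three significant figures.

2.22

Airmass: sec 76.1° = 4.1627.
τ(653 nm) = 0.122 × (520/653)⁴ × 4.1627 = 0.122 × 0.4021 × 4.1627 = 0.2042.
τ(439 nm) = 0.122 × (520/439)⁴ × 4.1627 = 0.122 × 1.9686 × 4.1627 = 0.9998.
T(653)/T(439) = exp(τ_B − τ_A) = exp(0.7955) = 2.2156.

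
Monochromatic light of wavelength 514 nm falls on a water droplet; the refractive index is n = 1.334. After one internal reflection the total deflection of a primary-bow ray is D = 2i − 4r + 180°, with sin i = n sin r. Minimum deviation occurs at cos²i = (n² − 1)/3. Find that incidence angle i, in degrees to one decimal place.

cos²i = (1.334² − 1)/3 = (1.77956 − 1)/3 = 0.25985.
cos i = 0.50976, so i = 59.352°.

59.4°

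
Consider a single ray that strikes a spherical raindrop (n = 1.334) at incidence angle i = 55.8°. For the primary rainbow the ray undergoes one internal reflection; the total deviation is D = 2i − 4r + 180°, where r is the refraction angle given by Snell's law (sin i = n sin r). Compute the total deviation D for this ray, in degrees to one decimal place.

sin r = sin 55.8° / 1.334 = 0.8271/1.334 = 0.6200; r = 38.32°.
D = 2·55.8° − 4·38.32° + 180° = 111.60° − 153.26° + 180° = 138.34°.

138.3°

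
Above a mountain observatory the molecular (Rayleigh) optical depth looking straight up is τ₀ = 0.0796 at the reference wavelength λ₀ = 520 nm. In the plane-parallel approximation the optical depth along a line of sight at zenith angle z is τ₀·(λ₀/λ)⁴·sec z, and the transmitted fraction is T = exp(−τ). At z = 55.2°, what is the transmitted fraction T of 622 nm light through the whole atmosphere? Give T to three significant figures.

0.934

sec 55.2° = 1.7522.
τ = 0.0796 × (520/622)⁴ × 1.7522 = 0.0796 × 0.4885 × 1.7522 = 0.0681.
T = exp(−0.0681) = 0.9341.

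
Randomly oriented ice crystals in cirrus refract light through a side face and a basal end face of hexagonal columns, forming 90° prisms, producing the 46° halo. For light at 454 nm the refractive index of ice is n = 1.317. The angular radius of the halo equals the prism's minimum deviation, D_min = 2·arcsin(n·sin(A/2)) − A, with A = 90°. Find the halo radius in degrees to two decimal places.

n·sin(A/2) = 1.317 × sin 45° = 1.317 × 0.7071 = 0.9313.
D_min = 2·arcsin(0.9313) − 90° = 2 × 68.632° − 90° = 47.264°.

47.26°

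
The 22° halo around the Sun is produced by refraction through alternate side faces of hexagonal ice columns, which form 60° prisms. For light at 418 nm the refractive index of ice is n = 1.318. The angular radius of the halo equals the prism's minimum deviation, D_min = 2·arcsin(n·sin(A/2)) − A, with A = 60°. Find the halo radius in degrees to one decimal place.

22.4°

n·sin(A/2) = 1.318 × sin 30° = 1.318 × 0.5000 = 0.6590.
D_min = 2·arcsin(0.6590) − 60° = 2 × 41.224° − 60° = 22.447°.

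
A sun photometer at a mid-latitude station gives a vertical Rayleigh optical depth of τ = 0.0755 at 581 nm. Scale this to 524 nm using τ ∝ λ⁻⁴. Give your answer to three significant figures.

τ(524 nm) = τ(581 nm) × (581/524)⁴ = 0.0755 × (1.1088)⁴ = 0.0755 × 1.5114 = 0.1141.

0.114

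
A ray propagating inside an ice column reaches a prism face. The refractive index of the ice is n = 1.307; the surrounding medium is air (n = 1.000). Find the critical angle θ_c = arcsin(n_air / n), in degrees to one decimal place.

sin θ_c = n_air / n = 1.000 / 1.307 = 0.7651.
θ_c = arcsin(0.7651) = 49.92°.

49.9°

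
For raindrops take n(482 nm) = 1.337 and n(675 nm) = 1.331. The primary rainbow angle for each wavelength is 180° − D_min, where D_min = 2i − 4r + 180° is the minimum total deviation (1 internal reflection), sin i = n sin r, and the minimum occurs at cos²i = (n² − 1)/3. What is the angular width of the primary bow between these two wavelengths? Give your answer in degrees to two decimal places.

0.87°

At 482 nm (n = 1.337): cos²i = 0.26252 → i = 59.178°, r = 39.964°, D_min = 138.500°, rainbow angle = 41.500°.
At 675 nm (n = 1.331): cos²i = 0.25719 → i = 59.527°, r = 40.356°, D_min = 137.630°, rainbow angle = 42.370°.
Angular width = |41.500° − 42.370°| = 0.870°.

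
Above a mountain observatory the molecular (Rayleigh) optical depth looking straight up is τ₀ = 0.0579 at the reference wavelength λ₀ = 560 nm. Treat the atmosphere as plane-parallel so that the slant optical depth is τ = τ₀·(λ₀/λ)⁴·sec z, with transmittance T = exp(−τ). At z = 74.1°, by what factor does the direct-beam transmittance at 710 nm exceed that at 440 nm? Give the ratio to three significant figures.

Airmass: sec 74.1° = 3.6502.
τ(710 nm) = 0.0579 × (560/710)⁴ × 3.6502 = 0.0579 × 0.3870 × 3.6502 = 0.0818.
τ(440 nm) = 0.0579 × (560/440)⁴ × 3.6502 = 0.0579 × 2.6239 × 3.6502 = 0.5545.
T(710)/T(440) = exp(τ_B − τ_A) = exp(0.4727) = 1.6044.

1.60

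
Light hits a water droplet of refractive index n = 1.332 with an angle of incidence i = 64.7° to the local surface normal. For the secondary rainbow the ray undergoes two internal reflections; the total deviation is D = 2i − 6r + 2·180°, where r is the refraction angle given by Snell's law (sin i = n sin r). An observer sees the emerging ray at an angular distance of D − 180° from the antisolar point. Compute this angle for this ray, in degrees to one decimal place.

52.9°

sin r = sin 64.7° / 1.332 = 0.9041/1.332 = 0.6787; r = 42.75°.
D = 2·64.7° − 6·42.75° + 2·180° = 129.40° − 256.47° + 360° = 232.93°.
Angle from antisolar point = D − 180° = 52.93°.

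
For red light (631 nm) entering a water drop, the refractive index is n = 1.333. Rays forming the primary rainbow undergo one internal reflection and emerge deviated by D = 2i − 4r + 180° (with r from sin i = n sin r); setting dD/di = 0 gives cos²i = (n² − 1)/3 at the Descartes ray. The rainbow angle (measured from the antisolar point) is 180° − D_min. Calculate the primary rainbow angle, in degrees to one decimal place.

cos²i = (1.77689 − 1)/3 = 0.25896; i = arccos(0.50888) = 59.410°.
sin r = sin 59.410°/1.333 = 0.64579; r = 40.225°.
D_min = 2·59.410° − 4·40.225° + 180° = 137.922°.
Rainbow angle = 180° − D_min = 42.078°.

42.1°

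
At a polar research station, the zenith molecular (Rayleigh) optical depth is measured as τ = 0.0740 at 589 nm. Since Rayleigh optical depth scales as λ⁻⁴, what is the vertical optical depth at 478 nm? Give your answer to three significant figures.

τ(478 nm) = τ(589 nm) × (589/478)⁴ = 0.0740 × (1.2322)⁴ = 0.0740 × 2.3054 = 0.1706.

0.171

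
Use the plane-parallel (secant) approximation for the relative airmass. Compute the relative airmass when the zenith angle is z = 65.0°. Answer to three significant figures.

2.37

X = sec z = 1/cos 65.0° = 1/0.4226 = 2.3662.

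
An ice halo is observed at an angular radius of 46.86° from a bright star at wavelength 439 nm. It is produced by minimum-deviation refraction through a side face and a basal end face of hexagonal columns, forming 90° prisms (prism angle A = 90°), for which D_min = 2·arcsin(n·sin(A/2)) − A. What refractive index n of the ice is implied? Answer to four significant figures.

Rearranging: n = sin((D_min + A)/2) / sin(A/2).
(D_min + A)/2 = (46.86° + 90°)/2 = 68.430°.
n = sin 68.430° / sin 45° = 0.9300 / 0.7071 = 1.3152.

1.315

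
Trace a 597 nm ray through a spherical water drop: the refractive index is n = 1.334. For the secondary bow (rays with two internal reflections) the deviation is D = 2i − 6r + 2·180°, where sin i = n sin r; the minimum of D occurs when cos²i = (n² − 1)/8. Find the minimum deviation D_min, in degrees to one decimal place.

231.2°

cos²i = (1.77956 − 1)/8 = 0.09744; i = arccos(0.31216) = 71.810°.
sin r = sin 71.810°/1.334 = 0.71217; r = 45.411°.
D_min = 2·71.810° − 6·45.411° + 360° = 231.153°.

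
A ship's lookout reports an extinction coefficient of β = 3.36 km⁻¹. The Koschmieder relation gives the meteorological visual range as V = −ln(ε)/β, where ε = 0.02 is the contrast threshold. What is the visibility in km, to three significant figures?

1.16 km

V = −ln(0.02) / 3.36 = 3.912 / 3.36 = 1.1643 km.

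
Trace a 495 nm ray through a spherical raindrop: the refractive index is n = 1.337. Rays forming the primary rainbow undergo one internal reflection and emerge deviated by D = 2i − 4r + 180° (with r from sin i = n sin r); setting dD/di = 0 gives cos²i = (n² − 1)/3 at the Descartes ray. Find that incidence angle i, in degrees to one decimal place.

59.2°

cos²i = (1.337² − 1)/3 = (1.78757 − 1)/3 = 0.26252.
cos i = 0.51237, so i = 59.178°.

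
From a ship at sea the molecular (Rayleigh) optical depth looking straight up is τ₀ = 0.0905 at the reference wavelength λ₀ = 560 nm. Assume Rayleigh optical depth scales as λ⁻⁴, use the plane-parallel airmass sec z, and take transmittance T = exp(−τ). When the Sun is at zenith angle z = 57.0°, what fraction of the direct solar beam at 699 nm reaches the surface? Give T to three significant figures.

0.934

sec 57.0° = 1.8361.
τ = 0.0905 × (560/699)⁴ × 1.8361 = 0.0905 × 0.4119 × 1.8361 = 0.0685.
T = exp(−0.0685) = 0.9338.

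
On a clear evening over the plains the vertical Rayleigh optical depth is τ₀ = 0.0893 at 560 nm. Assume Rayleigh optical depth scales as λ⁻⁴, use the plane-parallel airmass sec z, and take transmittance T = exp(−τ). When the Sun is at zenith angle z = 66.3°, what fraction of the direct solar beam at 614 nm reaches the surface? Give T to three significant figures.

0.858

sec 66.3° = 2.4879.
τ = 0.0893 × (560/614)⁴ × 2.4879 = 0.0893 × 0.6920 × 2.4879 = 0.1537.
T = exp(−0.1537) = 0.8575.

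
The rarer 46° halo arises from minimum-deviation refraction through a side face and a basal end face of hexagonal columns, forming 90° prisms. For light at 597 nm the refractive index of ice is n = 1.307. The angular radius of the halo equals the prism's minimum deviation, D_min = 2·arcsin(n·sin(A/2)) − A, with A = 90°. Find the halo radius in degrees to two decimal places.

n·sin(A/2) = 1.307 × sin 45° = 1.307 × 0.7071 = 0.9242.
D_min = 2·arcsin(0.9242) − 90° = 2 × 67.546° − 90° = 45.093°.

45.09°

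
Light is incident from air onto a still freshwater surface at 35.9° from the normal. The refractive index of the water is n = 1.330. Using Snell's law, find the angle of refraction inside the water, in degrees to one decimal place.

Snell: sin θ_r = sin θ_i / n = sin 35.9° / 1.330 = 0.5864 / 1.330 = 0.4409.
θ_r = arcsin(0.4409) = 26.16°.

26.2°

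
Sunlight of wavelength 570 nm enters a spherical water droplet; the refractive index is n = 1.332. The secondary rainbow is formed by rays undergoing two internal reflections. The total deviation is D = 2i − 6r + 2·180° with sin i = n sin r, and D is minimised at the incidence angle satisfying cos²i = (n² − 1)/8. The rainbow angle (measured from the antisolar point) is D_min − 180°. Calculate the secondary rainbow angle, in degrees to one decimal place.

50.6°

cos²i = (1.77422 − 1)/8 = 0.09678; i = arccos(0.31109) = 71.875°.
sin r = sin 71.875°/1.332 = 0.71350; r = 45.520°.
D_min = 2·71.875° − 6·45.520° + 360° = 230.628°.
Rainbow angle = D_min − 180° = 50.628°.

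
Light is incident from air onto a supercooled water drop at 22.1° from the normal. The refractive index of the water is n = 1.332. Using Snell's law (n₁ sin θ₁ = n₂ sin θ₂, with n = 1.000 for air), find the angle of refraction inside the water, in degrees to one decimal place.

Snell: sin θ_r = sin θ_i / n = sin 22.1° / 1.332 = 0.3762 / 1.332 = 0.2825.
θ_r = arcsin(0.2825) = 16.41°.

16.4°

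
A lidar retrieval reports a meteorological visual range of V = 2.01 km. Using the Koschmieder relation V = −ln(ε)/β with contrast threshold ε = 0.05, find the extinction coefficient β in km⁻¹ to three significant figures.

β = −ln(0.05) / V = 2.996 / 2.01 = 1.4904 km⁻¹.

1.49 km⁻¹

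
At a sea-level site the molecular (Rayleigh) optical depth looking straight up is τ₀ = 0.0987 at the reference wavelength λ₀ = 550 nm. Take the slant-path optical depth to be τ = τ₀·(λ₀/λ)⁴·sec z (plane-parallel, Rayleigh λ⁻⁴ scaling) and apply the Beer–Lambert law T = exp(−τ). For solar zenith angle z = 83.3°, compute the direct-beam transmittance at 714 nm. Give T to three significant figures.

sec 83.3° = 8.5711.
τ = 0.0987 × (550/714)⁴ × 8.5711 = 0.0987 × 0.3521 × 8.5711 = 0.2979.
T = exp(−0.2979) = 0.7424.

0.742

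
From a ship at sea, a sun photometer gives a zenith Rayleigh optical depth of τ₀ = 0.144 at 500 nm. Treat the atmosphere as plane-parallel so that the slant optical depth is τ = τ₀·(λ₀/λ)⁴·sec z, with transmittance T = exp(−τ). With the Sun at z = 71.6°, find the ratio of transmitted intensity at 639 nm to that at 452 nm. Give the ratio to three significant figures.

Airmass: sec 71.6° = 3.1681.
τ(639 nm) = 0.144 × (500/639)⁴ × 3.1681 = 0.144 × 0.3749 × 3.1681 = 0.1710.
τ(452 nm) = 0.144 × (500/452)⁴ × 3.1681 = 0.144 × 1.4974 × 3.1681 = 0.6831.
T(639)/T(452) = exp(τ_B − τ_A) = exp(0.5121) = 1.6688.

1.67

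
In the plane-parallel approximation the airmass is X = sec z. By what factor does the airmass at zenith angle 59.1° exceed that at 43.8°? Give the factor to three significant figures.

X(59.1°)/X(43.8°) = sec 59.1° / sec 43.8° = cos 43.8° / cos 59.1° = 0.7218/0.5135 = 1.4055.

1.41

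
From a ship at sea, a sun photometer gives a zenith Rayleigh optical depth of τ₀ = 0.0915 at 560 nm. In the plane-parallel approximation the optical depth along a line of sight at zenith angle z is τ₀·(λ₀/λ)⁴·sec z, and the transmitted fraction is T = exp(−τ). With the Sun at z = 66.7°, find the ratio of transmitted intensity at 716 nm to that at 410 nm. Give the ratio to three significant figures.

2.05

Airmass: sec 66.7° = 2.5282.
τ(716 nm) = 0.0915 × (560/716)⁴ × 2.5282 = 0.0915 × 0.3742 × 2.5282 = 0.0866.
τ(410 nm) = 0.0915 × (560/410)⁴ × 2.5282 = 0.0915 × 3.4803 × 2.5282 = 0.8051.
T(716)/T(410) = exp(τ_B − τ_A) = exp(0.7185) = 2.0514.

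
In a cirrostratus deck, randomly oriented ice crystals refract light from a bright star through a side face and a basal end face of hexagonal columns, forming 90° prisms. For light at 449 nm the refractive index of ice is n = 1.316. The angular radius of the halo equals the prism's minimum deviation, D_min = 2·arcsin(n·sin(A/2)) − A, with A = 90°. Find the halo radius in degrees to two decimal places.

n·sin(A/2) = 1.316 × sin 45° = 1.316 × 0.7071 = 0.9306.
D_min = 2·arcsin(0.9306) − 90° = 2 × 68.521° − 90° = 47.042°.

47.04°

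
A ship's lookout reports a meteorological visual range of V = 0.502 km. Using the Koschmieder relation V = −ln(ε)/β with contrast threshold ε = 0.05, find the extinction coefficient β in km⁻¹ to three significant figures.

β = −ln(0.05) / V = 2.996 / 0.502 = 5.9676 km⁻¹.

5.97 km⁻¹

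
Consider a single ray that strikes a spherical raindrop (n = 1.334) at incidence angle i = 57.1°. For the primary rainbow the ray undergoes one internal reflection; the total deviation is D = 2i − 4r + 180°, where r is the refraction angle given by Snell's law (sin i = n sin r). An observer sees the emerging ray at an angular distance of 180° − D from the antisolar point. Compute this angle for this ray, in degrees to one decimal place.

sin r = sin 57.1° / 1.334 = 0.8396/1.334 = 0.6294; r = 39.01°.
D = 2·57.1° − 4·39.01° + 180° = 114.20° − 156.02° + 180° = 138.18°.
Angle from antisolar point = 180° − D = 41.82°.

41.8°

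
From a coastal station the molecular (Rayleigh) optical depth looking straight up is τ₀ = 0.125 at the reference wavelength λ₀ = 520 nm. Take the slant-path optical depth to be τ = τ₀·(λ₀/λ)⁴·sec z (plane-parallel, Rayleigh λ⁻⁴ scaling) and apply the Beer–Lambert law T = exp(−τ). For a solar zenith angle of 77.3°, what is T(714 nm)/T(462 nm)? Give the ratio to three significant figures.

Airmass: sec 77.3° = 4.5486.
τ(714 nm) = 0.125 × (520/714)⁴ × 4.5486 = 0.125 × 0.2813 × 4.5486 = 0.1600.
τ(462 nm) = 0.125 × (520/462)⁴ × 4.5486 = 0.125 × 1.6049 × 4.5486 = 0.9125.
T(714)/T(462) = exp(τ_B − τ_A) = exp(0.7525) = 2.1224.

2.12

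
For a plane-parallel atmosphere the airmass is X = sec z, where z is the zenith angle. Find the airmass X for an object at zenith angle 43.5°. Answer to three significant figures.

1.38

X = sec z = 1/cos 43.5° = 1/0.7254 = 1.3786.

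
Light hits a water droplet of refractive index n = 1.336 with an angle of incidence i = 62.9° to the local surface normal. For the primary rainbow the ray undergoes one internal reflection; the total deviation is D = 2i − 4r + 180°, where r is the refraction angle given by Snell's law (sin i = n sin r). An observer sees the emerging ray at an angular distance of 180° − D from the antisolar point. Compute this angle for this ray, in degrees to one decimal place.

41.3°

sin r = sin 62.9° / 1.336 = 0.8902/1.336 = 0.6663; r = 41.78°.
D = 2·62.9° − 4·41.78° + 180° = 125.80° − 167.14° + 180° = 138.66°.
Angle from antisolar point = 180° − D = 41.34°.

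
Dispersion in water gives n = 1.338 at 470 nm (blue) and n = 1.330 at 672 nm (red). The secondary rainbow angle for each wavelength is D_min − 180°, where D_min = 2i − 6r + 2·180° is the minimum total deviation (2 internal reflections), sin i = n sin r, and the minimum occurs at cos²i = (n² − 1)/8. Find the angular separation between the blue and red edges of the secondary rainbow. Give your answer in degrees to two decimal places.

2.09°

At 470 nm (n = 1.338): cos²i = 0.09878 → i = 71.682°, r = 45.195°, D_min = 232.193°, rainbow angle = 52.193°.
At 672 nm (n = 1.330): cos²i = 0.09611 → i = 71.940°, r = 45.630°, D_min = 230.101°, rainbow angle = 50.101°.
Angular width = |52.193° − 50.101°| = 2.092°.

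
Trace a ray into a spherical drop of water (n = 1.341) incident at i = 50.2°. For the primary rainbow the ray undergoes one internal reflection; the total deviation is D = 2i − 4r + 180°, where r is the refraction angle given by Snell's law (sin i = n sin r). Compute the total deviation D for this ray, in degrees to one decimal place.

140.6°

sin r = sin 50.2° / 1.341 = 0.7683/1.341 = 0.5729; r = 34.95°.
D = 2·50.2° − 4·34.95° + 180° = 100.40° − 139.82° + 180° = 140.58°.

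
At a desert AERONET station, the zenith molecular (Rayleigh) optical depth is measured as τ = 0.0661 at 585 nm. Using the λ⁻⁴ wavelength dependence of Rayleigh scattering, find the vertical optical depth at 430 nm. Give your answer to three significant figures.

0.226

τ(430 nm) = τ(585 nm) × (585/430)⁴ = 0.0661 × (1.3605)⁴ = 0.0661 × 3.4257 = 0.2264.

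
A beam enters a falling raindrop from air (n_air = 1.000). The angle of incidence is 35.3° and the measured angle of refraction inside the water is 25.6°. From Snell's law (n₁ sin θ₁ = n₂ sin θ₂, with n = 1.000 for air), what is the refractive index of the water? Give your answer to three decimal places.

1.337

n = sin θ_i / sin θ_r = sin 35.3° / sin 25.6° = 0.5779 / 0.4321 = 1.3374.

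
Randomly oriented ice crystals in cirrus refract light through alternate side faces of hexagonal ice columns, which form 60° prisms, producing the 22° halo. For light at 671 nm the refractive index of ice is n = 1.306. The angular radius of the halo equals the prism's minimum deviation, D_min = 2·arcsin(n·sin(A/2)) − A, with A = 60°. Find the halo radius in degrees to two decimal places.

n·sin(A/2) = 1.306 × sin 30° = 1.306 × 0.5000 = 0.6530.
D_min = 2·arcsin(0.6530) − 60° = 2 × 40.768° − 60° = 21.536°.

21.54°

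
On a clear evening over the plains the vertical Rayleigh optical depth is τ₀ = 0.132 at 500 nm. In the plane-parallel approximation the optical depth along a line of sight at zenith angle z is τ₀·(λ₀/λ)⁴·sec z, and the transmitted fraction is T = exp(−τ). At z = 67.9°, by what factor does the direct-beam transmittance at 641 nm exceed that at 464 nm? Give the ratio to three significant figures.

Airmass: sec 67.9° = 2.6580.
τ(641 nm) = 0.132 × (500/641)⁴ × 2.6580 = 0.132 × 0.3702 × 2.6580 = 0.1299.
τ(464 nm) = 0.132 × (500/464)⁴ × 2.6580 = 0.132 × 1.3484 × 2.6580 = 0.4731.
T(641)/T(464) = exp(τ_B − τ_A) = exp(0.3432) = 1.4094.

1.41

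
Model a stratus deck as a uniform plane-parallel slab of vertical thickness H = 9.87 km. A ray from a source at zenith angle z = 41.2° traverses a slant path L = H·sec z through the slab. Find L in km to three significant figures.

13.1 km

sec z = 1/cos 41.2° = 1.3291.
L = 9.87 × 1.3291 = 13.118 km.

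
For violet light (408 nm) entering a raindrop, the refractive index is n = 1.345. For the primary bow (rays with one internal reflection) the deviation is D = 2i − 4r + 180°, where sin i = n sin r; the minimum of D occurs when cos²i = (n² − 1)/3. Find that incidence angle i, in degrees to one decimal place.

cos²i = (1.345² − 1)/3 = (1.80902 − 1)/3 = 0.26967.
cos i = 0.51930, so i = 58.715°.

58.7°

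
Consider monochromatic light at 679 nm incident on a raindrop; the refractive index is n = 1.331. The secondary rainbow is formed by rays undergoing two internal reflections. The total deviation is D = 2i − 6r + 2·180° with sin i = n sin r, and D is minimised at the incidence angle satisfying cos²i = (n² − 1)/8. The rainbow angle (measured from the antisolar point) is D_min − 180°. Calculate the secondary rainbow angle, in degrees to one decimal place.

50.4°

cos²i = (1.77156 − 1)/8 = 0.09645; i = arccos(0.31056) = 71.907°.
sin r = sin 71.907°/1.331 = 0.71417; r = 45.575°.
D_min = 2·71.907° − 6·45.575° + 360° = 230.365°.
Rainbow angle = D_min − 180° = 50.365°.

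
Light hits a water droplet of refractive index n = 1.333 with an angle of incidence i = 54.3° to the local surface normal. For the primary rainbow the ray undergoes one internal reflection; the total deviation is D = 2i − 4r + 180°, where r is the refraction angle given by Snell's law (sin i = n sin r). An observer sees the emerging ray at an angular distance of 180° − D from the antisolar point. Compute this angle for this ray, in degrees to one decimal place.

41.5°

sin r = sin 54.3° / 1.333 = 0.8121/1.333 = 0.6092; r = 37.53°.
D = 2·54.3° − 4·37.53° + 180° = 108.60° − 150.13° + 180° = 138.47°.
Angle from antisolar point = 180° − D = 41.53°.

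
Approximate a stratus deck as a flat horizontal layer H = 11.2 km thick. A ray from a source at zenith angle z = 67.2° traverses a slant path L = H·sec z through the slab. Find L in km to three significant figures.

sec z = 1/cos 67.2° = 2.5805.
L = 11.2 × 2.5805 = 28.902 km.

28.9 km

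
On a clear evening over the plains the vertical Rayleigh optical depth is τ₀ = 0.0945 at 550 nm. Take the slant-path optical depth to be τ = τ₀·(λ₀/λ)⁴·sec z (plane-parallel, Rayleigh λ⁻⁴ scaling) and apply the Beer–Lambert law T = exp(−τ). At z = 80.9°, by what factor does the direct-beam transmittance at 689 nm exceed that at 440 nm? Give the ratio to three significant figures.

Airmass: sec 80.9° = 6.3228.
τ(689 nm) = 0.0945 × (550/689)⁴ × 6.3228 = 0.0945 × 0.4060 × 6.3228 = 0.2426.
τ(440 nm) = 0.0945 × (550/440)⁴ × 6.3228 = 0.0945 × 2.4414 × 6.3228 = 1.4587.
T(689)/T(440) = exp(τ_B − τ_A) = exp(1.2161) = 3.3741.

3.37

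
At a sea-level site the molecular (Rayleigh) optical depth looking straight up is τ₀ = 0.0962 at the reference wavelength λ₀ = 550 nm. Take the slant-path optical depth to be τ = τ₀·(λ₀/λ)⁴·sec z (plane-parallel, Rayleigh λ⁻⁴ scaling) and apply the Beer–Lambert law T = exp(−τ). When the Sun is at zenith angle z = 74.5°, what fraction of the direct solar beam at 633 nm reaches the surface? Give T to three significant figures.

0.815

sec 74.5° = 3.7420.
τ = 0.0962 × (550/633)⁴ × 3.7420 = 0.0962 × 0.5699 × 3.7420 = 0.2052.
T = exp(−0.2052) = 0.8145.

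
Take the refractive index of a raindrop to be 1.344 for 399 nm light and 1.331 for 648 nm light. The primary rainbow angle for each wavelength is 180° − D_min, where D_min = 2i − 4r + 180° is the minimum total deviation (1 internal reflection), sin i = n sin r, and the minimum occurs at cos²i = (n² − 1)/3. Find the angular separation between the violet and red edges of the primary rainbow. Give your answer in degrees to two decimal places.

1.86°

At 399 nm (n = 1.344): cos²i = 0.26878 → i = 58.772°, r = 39.512°, D_min = 139.495°, rainbow angle = 40.505°.
At 648 nm (n = 1.331): cos²i = 0.25719 → i = 59.527°, r = 40.356°, D_min = 137.630°, rainbow angle = 42.370°.
Angular width = |40.505° − 42.370°| = 1.865°.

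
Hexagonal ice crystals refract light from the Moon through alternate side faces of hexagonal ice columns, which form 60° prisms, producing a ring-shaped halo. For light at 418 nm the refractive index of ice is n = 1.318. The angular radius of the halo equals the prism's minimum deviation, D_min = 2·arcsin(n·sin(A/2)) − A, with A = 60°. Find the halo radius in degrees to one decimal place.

22.4°

n·sin(A/2) = 1.318 × sin 30° = 1.318 × 0.5000 = 0.6590.
D_min = 2·arcsin(0.6590) − 60° = 2 × 41.224° − 60° = 22.447°.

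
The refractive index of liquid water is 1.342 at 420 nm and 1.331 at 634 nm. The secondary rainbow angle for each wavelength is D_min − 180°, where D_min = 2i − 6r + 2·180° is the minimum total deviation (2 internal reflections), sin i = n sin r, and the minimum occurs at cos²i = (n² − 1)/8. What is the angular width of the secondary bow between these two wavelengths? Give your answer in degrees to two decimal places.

At 420 nm (n = 1.342): cos²i = 0.10012 → i = 71.554°, r = 44.981°, D_min = 233.222°, rainbow angle = 53.222°.
At 634 nm (n = 1.331): cos²i = 0.09645 → i = 71.907°, r = 45.575°, D_min = 230.365°, rainbow angle = 50.365°.
Angular width = |53.222° − 50.365°| = 2.857°.

2.86°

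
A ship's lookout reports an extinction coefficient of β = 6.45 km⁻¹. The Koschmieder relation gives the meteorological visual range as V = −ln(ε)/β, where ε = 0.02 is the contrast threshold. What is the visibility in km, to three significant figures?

0.607 km

V = −ln(0.02) / 6.45 = 3.912 / 6.45 = 0.6065 km.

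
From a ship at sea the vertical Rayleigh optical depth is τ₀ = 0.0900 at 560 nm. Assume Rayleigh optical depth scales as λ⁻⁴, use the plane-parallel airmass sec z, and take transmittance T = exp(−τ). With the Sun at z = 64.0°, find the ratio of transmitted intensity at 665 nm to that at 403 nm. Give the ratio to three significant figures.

Airmass: sec 64.0° = 2.2812.
τ(665 nm) = 0.0900 × (560/665)⁴ × 2.2812 = 0.0900 × 0.5029 × 2.2812 = 0.1032.
τ(403 nm) = 0.0900 × (560/403)⁴ × 2.2812 = 0.0900 × 3.7285 × 2.2812 = 0.7655.
T(665)/T(403) = exp(τ_B − τ_A) = exp(0.6622) = 1.9391.

1.94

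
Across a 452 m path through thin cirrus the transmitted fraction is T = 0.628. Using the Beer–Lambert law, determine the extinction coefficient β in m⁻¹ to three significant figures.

Beer–Lambert: T = exp(−βL) ⇒ β = −ln(T)/L = −ln(0.628)/452 = 0.4652/452 = 0.001029 m⁻¹.

0.00103 m⁻¹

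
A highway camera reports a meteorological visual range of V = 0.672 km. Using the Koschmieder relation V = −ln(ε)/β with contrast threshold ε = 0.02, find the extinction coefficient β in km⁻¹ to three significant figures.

5.82 km⁻¹

β = −ln(0.02) / V = 3.912 / 0.672 = 5.8215 km⁻¹.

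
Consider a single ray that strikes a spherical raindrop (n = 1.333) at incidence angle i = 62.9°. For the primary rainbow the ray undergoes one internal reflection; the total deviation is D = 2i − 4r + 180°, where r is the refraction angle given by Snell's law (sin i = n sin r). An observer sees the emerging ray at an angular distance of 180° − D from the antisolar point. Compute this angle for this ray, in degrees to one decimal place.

sin r = sin 62.9° / 1.333 = 0.8902/1.333 = 0.6678; r = 41.90°.
D = 2·62.9° − 4·41.90° + 180° = 125.80° − 167.60° + 180° = 138.20°.
Angle from antisolar point = 180° − D = 41.80°.

41.8°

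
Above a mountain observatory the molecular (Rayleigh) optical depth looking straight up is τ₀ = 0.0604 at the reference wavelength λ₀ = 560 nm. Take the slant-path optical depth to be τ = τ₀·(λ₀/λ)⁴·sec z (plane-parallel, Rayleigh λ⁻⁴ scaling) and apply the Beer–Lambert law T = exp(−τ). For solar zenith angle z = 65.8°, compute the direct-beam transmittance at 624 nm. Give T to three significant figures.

0.909

sec 65.8° = 2.4395.
τ = 0.0604 × (560/624)⁴ × 2.4395 = 0.0604 × 0.6487 × 2.4395 = 0.0956.
T = exp(−0.0956) = 0.9088.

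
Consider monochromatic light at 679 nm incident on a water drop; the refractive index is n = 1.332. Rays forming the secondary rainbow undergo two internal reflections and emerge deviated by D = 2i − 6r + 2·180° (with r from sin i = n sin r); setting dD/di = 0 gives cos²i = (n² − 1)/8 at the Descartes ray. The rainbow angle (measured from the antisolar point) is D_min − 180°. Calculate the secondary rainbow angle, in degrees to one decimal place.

50.6°

cos²i = (1.77422 − 1)/8 = 0.09678; i = arccos(0.31109) = 71.875°.
sin r = sin 71.875°/1.332 = 0.71350; r = 45.520°.
D_min = 2·71.875° − 6·45.520° + 360° = 230.628°.
Rainbow angle = D_min − 180° = 50.628°.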